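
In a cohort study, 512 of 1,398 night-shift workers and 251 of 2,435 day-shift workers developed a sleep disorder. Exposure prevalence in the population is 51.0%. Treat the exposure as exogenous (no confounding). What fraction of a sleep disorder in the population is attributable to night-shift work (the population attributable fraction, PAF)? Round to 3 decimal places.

PAF ≈ 0.566

p₁ = P(outcome | exposed) = 512/1398 = 0.36624
p₀ = P(outcome | unexposed) = 251/2435 = 0.10308
Overall risk P(Y=1) = π·p₁ + (1−π)·p₀ = 0.51×0.36624 + 0.49×0.10308 = 0.23729.
Under exogeneity, PAF = [P(Y=1) − p₀] / P(Y=1).
PAF = (0.23729 − 0.10308) / 0.23729 ≈ 0.5656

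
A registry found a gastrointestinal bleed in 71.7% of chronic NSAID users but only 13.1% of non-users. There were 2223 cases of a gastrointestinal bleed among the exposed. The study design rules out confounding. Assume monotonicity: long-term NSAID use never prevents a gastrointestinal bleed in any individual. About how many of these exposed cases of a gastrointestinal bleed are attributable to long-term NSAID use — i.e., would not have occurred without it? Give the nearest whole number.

p₁ = 0.717, p₀ = 0.131.
PN = (p₁ − p₀)/p₁ = (0.717 − 0.131) / 0.717 ≈ 0.81729.
Attributable cases ≈ PN × (exposed cases) = 0.81729 × 2223 ≈ 1816.85.

about 1817 cases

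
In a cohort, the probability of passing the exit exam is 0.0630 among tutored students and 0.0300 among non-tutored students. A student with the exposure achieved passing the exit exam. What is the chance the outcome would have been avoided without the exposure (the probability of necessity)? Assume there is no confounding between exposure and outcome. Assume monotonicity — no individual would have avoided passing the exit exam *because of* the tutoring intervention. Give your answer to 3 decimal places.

Let p₁ = 0.063, p₀ = 0.03.
Under exogeneity and monotonicity, PN = (p₁ − p₀) / p₁.
PN = (0.063 − 0.03) / 0.063 = 0.033 / 0.063 ≈ 0.5238

PN ≈ 0.524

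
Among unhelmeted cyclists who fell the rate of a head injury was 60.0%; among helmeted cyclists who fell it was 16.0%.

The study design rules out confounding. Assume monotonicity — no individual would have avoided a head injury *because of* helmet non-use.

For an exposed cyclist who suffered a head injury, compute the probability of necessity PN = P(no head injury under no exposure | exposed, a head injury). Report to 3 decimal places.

p₁ = 0.6, p₀ = 0.16.
Under exogeneity and monotonicity, PN = (p₁ − p₀) / p₁.
PN = (0.6 − 0.16) / 0.6 = 0.44 / 0.6 ≈ 0.7333

PN ≈ 0.733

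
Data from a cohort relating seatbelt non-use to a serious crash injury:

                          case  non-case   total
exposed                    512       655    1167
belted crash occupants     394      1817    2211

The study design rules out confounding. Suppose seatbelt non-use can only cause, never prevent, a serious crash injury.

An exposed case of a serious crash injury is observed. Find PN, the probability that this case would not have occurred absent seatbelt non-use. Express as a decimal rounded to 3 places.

p₁ = P(outcome | exposed) = 512/1167 = 0.43873
p₀ = P(outcome | unexposed) = 394/2211 = 0.1782
Under exogeneity and monotonicity, PN = (p₁ − p₀) / p₁.
PN = (0.43873 − 0.1782) / 0.43873 = 0.26053 / 0.43873 ≈ 0.5938

PN ≈ 0.594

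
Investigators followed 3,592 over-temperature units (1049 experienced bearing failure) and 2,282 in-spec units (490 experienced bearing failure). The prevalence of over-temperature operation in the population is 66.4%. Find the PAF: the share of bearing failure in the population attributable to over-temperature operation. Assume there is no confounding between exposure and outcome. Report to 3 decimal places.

PAF ≈ 0.193

p₁ = P(outcome | exposed) = 1049/3592 = 0.29204
p₀ = P(outcome | unexposed) = 490/2282 = 0.21472
Overall risk P(Y=1) = π·p₁ + (1−π)·p₀ = 0.664×0.29204 + 0.336×0.21472 = 0.26606.
Under exogeneity, PAF = [P(Y=1) − p₀] / P(Y=1).
PAF = (0.26606 − 0.21472) / 0.26606 ≈ 0.1930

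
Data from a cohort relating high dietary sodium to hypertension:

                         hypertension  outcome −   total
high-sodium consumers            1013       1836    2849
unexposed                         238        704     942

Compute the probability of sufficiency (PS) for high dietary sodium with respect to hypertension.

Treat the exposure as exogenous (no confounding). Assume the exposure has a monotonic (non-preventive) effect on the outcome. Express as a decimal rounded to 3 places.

p₁ = P(outcome | exposed) = 1013/2849 = 0.35556
p₀ = P(outcome | unexposed) = 238/942 = 0.25265
Under exogeneity and monotonicity, PS = (p₁ − p₀) / (1 − p₀).
PS = (0.35556 − 0.25265) / (1 − 0.25265) = 0.10291 / 0.74735 ≈ 0.1377

PS ≈ 0.138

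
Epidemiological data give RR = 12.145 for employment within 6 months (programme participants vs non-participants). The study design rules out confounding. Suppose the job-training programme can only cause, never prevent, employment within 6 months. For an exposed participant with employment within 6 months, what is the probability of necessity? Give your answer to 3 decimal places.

PN ≈ 0.918

Under exogeneity and monotonicity, PN = (RR − 1) / RR = 1 − 1/RR.
PN = (12.145 − 1) / 12.145 = 11.14 / 12.145 ≈ 0.9177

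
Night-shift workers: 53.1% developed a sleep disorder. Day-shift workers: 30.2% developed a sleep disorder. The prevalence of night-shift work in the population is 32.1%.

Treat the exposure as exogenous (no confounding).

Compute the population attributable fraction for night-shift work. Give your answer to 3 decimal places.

p₁ = 0.531, p₀ = 0.302.
Overall risk P(Y=1) = π·p₁ + (1−π)·p₀ = 0.321×0.531 + 0.679×0.302 = 0.37551.
Under exogeneity, PAF = [P(Y=1) − p₀] / P(Y=1).
PAF = (0.37551 − 0.302) / 0.37551 ≈ 0.1958

PAF ≈ 0.196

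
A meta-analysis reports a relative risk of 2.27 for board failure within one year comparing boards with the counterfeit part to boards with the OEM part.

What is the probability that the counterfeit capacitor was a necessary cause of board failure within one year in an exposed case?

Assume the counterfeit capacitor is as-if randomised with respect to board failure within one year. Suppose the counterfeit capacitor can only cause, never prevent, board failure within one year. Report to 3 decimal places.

PN ≈ 0.559

Under exogeneity and monotonicity, PN = (RR − 1) / RR = 1 − 1/RR.
PN = (2.27 − 1) / 2.27 = 1.27 / 2.27 ≈ 0.5595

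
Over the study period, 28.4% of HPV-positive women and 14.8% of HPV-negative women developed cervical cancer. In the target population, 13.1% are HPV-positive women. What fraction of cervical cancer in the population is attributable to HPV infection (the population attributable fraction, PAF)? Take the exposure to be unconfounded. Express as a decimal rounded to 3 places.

p₁ = 0.284, p₀ = 0.148.
Overall risk P(Y=1) = π·p₁ + (1−π)·p₀ = 0.131×0.284 + 0.869×0.148 = 0.16582.
Under exogeneity, PAF = [P(Y=1) − p₀] / P(Y=1).
PAF = (0.16582 − 0.148) / 0.16582 ≈ 0.1074

PAF ≈ 0.107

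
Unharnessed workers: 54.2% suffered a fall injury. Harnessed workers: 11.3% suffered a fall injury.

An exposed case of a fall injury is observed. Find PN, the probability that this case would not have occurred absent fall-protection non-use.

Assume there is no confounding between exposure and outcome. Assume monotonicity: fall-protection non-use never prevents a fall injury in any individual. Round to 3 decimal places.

p₁ = 0.542, p₀ = 0.113.
Under exogeneity and monotonicity, PN = (p₁ − p₀) / p₁.
PN = (0.542 − 0.113) / 0.542 = 0.429 / 0.542 ≈ 0.7915

PN ≈ 0.792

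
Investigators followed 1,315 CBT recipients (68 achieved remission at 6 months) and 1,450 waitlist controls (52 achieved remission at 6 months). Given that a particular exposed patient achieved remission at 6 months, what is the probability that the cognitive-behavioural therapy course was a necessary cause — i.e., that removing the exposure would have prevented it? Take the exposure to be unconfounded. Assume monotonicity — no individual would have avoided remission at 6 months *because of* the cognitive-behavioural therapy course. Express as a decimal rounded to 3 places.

PN ≈ 0.306

p₁ = P(outcome | exposed) = 68/1315 = 0.051711
p₀ = P(outcome | unexposed) = 52/1450 = 0.035862
Under exogeneity and monotonicity, PN = (p₁ − p₀) / p₁.
PN = (0.051711 − 0.035862) / 0.051711 = 0.015849 / 0.051711 ≈ 0.3065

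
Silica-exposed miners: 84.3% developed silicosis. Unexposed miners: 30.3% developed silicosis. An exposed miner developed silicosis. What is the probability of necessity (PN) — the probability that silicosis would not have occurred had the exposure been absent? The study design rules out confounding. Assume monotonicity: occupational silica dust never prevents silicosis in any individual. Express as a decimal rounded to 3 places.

p₁ = 0.843, p₀ = 0.303.
Under exogeneity and monotonicity, PN = (p₁ − p₀) / p₁.
PN = (0.843 − 0.303) / 0.843 = 0.54 / 0.843 ≈ 0.6406

PN ≈ 0.641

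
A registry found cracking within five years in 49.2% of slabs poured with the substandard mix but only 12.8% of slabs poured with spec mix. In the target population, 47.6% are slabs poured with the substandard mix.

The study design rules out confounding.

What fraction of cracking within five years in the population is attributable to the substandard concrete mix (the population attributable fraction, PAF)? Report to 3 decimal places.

PAF ≈ 0.575

p₁ = 0.492, p₀ = 0.128.
Overall risk P(Y=1) = π·p₁ + (1−π)·p₀ = 0.476×0.492 + 0.524×0.128 = 0.30126.
Under exogeneity, PAF = [P(Y=1) − p₀] / P(Y=1).
PAF = (0.30126 − 0.128) / 0.30126 ≈ 0.5751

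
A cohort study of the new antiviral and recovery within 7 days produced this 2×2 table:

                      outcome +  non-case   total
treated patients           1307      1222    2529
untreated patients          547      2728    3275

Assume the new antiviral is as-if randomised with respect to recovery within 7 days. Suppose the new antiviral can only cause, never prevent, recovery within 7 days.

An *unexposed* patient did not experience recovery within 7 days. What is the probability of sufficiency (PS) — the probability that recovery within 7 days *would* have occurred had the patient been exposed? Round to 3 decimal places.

PS ≈ 0.420

p₁ = P(outcome | exposed) = 1307/2529 = 0.51681
p₀ = P(outcome | unexposed) = 547/3275 = 0.16702
Under exogeneity and monotonicity, PS = (p₁ − p₀)/(1 − p₀).
PS = (0.51681 − 0.16702) / 0.83298 ≈ 0.4199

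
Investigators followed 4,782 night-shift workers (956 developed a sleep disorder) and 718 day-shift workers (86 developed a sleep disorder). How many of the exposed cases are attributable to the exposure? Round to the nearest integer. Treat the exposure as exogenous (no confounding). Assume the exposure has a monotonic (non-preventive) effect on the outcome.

about 383 cases

p₁ = P(outcome | exposed) = 956/4782 = 0.19992
p₀ = P(outcome | unexposed) = 86/718 = 0.11978
PN = (p₁ − p₀)/p₁ = (0.19992 − 0.11978) / 0.19992 ≈ 0.40086.
Attributable cases ≈ PN × (exposed cases) = 0.40086 × 956 ≈ 383.23.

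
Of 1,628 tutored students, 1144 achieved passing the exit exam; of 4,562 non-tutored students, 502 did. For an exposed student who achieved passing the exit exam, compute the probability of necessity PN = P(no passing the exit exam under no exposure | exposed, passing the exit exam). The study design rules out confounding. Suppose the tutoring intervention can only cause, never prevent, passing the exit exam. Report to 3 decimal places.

PN ≈ 0.843

p₁ = P(outcome | exposed) = 1144/1628 = 0.7027
p₀ = P(outcome | unexposed) = 502/4562 = 0.11004
Under exogeneity and monotonicity, PN = (p₁ − p₀) / p₁.
PN = (0.7027 − 0.11004) / 0.7027 = 0.59266 / 0.7027 ≈ 0.8434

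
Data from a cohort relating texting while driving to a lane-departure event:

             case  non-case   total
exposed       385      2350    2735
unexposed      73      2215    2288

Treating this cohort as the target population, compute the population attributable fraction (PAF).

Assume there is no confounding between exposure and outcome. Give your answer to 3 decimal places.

p₁ = P(outcome | exposed) = 385/2735 = 0.14077
p₀ = P(outcome | unexposed) = 73/2288 = 0.031906
Exposure prevalence π = 2735/5023 = 0.5445; overall risk P(Y=1) = 0.091181.
Under exogeneity, PAF = [P(Y=1) − p₀]/P(Y=1).
PAF = (0.091181 − 0.031906) / 0.091181 ≈ 0.6501

PAF ≈ 0.650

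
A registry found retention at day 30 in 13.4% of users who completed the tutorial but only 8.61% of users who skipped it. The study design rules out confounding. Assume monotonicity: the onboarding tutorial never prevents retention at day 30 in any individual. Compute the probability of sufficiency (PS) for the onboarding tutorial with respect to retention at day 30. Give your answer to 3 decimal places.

p₁ = 0.134, p₀ = 0.0861.
Under exogeneity and monotonicity, PS = (p₁ − p₀) / (1 − p₀).
PS = (0.134 − 0.0861) / (1 − 0.0861) = 0.0479 / 0.9139 ≈ 0.0524

PS ≈ 0.052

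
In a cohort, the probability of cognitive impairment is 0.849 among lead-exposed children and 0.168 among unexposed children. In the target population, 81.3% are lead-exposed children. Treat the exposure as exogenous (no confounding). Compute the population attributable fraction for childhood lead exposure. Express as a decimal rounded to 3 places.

PAF ≈ 0.767

Let p₁ = 0.849, p₀ = 0.168.
Overall risk P(Y=1) = π·p₁ + (1−π)·p₀ = 0.813×0.849 + 0.187×0.168 = 0.72165.
Under exogeneity, PAF = [P(Y=1) − p₀] / P(Y=1).
PAF = (0.72165 − 0.168) / 0.72165 ≈ 0.7672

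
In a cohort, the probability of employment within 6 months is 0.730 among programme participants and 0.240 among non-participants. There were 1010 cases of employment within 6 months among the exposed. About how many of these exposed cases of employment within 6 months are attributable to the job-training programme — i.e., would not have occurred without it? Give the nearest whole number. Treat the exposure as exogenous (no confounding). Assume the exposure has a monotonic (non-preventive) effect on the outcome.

Let p₁ = 0.73, p₀ = 0.24.
PN = (p₁ − p₀)/p₁ = (0.73 − 0.24) / 0.73 ≈ 0.67123.
Attributable cases ≈ PN × (exposed cases) = 0.67123 × 1010 ≈ 677.95.

about 678 cases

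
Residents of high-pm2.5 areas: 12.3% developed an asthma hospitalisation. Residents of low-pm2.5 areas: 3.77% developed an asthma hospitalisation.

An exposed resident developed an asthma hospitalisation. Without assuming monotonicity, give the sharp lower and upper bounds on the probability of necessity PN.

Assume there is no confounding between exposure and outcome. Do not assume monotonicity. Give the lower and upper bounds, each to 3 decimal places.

p₁ = 0.123, p₀ = 0.0377.
Under exogeneity alone the bounds on PN are max{0,(p₁−p₀)/p₁} ≤ PN ≤ min{1,(1−p₀)/p₁}.
  lower = (p₁ − p₀)/p₁ = 0.0853 / 0.123 ≈ 0.6935
  upper = min{1, (1 − p₀)/p₁} = 0.9623 / 0.123 ≈ 7.8236 → capped at 1

0.693 ≤ PN ≤ 1.000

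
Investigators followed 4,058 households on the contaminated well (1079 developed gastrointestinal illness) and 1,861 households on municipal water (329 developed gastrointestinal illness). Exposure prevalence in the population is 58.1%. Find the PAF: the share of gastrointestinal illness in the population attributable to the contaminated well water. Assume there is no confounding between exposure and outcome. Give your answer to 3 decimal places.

PAF ≈ 0.227

p₁ = P(outcome | exposed) = 1079/4058 = 0.26589
p₀ = P(outcome | unexposed) = 329/1861 = 0.17679
Overall risk P(Y=1) = π·p₁ + (1−π)·p₀ = 0.581×0.26589 + 0.419×0.17679 = 0.22856.
Under exogeneity, PAF = [P(Y=1) − p₀] / P(Y=1).
PAF = (0.22856 − 0.17679) / 0.22856 ≈ 0.2265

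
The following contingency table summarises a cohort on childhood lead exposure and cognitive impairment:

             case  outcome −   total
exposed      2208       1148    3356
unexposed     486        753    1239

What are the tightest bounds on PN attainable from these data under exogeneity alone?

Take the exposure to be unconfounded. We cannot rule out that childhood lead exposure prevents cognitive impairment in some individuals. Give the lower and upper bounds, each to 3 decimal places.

p₁ = P(outcome | exposed) = 2208/3356 = 0.65793
p₀ = P(outcome | unexposed) = 486/1239 = 0.39225
Under exogeneity alone the bounds on PN are max{0,(p₁−p₀)/p₁} ≤ PN ≤ min{1,(1−p₀)/p₁}.
  lower = (p₁ − p₀)/p₁ = 0.26567 / 0.65793 ≈ 0.4038
  upper = min{1, (1 − p₀)/p₁} = 0.60775 / 0.65793 ≈ 0.9237

0.404 ≤ PN ≤ 0.924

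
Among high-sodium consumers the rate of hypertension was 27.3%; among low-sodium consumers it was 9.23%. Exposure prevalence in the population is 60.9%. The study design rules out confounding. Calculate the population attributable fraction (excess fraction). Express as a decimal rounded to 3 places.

PAF ≈ 0.544

p₁ = 0.273, p₀ = 0.0923.
Overall risk P(Y=1) = π·p₁ + (1−π)·p₀ = 0.609×0.273 + 0.391×0.0923 = 0.20235.
Under exogeneity, PAF = [P(Y=1) − p₀] / P(Y=1).
PAF = (0.20235 − 0.0923) / 0.20235 ≈ 0.5439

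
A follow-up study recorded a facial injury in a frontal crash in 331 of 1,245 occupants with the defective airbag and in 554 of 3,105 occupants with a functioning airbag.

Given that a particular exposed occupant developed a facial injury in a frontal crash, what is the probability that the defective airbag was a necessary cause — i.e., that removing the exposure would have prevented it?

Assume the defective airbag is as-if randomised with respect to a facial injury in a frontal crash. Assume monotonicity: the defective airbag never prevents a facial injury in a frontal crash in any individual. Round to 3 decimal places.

p₁ = P(outcome | exposed) = 331/1245 = 0.26586
p₀ = P(outcome | unexposed) = 554/3105 = 0.17842
Under exogeneity and monotonicity, PN = (p₁ − p₀) / p₁.
PN = (0.26586 − 0.17842) / 0.26586 = 0.087442 / 0.26586 ≈ 0.3289

PN ≈ 0.329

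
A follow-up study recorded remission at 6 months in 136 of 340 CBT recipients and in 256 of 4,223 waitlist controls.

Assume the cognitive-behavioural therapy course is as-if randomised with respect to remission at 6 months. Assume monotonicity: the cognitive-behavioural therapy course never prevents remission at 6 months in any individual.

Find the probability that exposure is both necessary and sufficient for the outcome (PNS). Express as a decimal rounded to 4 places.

PNS ≈ 0.3394

p₁ = P(outcome | exposed) = 136/340 = 0.4
p₀ = P(outcome | unexposed) = 256/4223 = 0.06062
Under exogeneity and monotonicity, PNS = p₁ − p₀.
PNS = 0.4 − 0.06062 = 0.33938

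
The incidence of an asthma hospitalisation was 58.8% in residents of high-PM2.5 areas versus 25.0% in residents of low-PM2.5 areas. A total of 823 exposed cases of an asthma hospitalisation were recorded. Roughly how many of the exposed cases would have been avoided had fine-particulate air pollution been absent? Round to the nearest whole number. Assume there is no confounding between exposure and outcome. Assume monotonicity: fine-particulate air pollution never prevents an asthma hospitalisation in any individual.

p₁ = 0.588, p₀ = 0.25.
PN = (p₁ − p₀)/p₁ = (0.588 − 0.25) / 0.588 ≈ 0.57483.
Attributable cases ≈ PN × (exposed cases) = 0.57483 × 823 ≈ 473.09.

about 473 cases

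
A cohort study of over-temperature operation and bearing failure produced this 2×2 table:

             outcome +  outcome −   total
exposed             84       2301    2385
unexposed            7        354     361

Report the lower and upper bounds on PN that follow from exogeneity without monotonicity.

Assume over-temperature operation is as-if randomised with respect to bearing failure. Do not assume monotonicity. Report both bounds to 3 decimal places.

p₁ = P(outcome | exposed) = 84/2385 = 0.03522
p₀ = P(outcome | unexposed) = 7/361 = 0.019391
Under exogeneity alone the bounds on PN are max{0,(p₁−p₀)/p₁} ≤ PN ≤ min{1,(1−p₀)/p₁}.
  lower = (p₁ − p₀)/p₁ = 0.01583 / 0.03522 ≈ 0.4494
  upper = min{1, (1 − p₀)/p₁} = 0.98061 / 0.03522 ≈ 27.8423 → capped at 1

0.449 ≤ PN ≤ 1.000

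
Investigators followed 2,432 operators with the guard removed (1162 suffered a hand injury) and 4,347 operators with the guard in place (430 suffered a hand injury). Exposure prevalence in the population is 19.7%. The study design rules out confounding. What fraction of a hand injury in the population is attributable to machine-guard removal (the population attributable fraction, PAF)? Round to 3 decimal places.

p₁ = P(outcome | exposed) = 1162/2432 = 0.4778
p₀ = P(outcome | unexposed) = 430/4347 = 0.098919
Overall risk P(Y=1) = π·p₁ + (1−π)·p₀ = 0.197×0.4778 + 0.803×0.098919 = 0.17356.
Under exogeneity, PAF = [P(Y=1) − p₀] / P(Y=1).
PAF = (0.17356 − 0.098919) / 0.17356 ≈ 0.4301

PAF ≈ 0.430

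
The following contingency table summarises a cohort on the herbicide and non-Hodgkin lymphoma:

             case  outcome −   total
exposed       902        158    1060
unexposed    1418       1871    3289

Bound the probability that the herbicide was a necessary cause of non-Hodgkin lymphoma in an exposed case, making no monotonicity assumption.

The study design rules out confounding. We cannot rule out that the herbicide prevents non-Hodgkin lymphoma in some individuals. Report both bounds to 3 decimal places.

p₁ = P(outcome | exposed) = 902/1060 = 0.85094
p₀ = P(outcome | unexposed) = 1418/3289 = 0.43113
Under exogeneity alone the bounds on PN are max{0,(p₁−p₀)/p₁} ≤ PN ≤ min{1,(1−p₀)/p₁}.
  lower = (p₁ − p₀)/p₁ = 0.41981 / 0.85094 ≈ 0.4933
  upper = min{1, (1 − p₀)/p₁} = 0.56887 / 0.85094 ≈ 0.6685

0.493 ≤ PN ≤ 0.669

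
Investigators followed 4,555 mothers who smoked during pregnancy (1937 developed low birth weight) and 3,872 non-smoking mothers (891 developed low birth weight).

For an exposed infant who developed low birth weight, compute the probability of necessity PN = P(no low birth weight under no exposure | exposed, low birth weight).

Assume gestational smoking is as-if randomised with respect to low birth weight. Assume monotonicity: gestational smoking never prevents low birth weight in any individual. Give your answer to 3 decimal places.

p₁ = P(outcome | exposed) = 1937/4555 = 0.42525
p₀ = P(outcome | unexposed) = 891/3872 = 0.23011
Under exogeneity and monotonicity, PN = (p₁ − p₀) / p₁.
PN = (0.42525 − 0.23011) / 0.42525 = 0.19513 / 0.42525 ≈ 0.4589

PN ≈ 0.459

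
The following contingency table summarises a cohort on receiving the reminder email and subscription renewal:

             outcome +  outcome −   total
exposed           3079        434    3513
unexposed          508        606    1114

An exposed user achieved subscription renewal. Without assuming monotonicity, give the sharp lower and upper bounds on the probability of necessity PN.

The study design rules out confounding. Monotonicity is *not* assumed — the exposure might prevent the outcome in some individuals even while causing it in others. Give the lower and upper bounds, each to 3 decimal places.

0.480 ≤ PN ≤ 0.621

p₁ = P(outcome | exposed) = 3079/3513 = 0.87646
p₀ = P(outcome | unexposed) = 508/1114 = 0.45601
Under exogeneity alone the bounds on PN are max{0,(p₁−p₀)/p₁} ≤ PN ≤ min{1,(1−p₀)/p₁}.
  lower = (p₁ − p₀)/p₁ = 0.42044 / 0.87646 ≈ 0.4797
  upper = min{1, (1 − p₀)/p₁} = 0.54399 / 0.87646 ≈ 0.6207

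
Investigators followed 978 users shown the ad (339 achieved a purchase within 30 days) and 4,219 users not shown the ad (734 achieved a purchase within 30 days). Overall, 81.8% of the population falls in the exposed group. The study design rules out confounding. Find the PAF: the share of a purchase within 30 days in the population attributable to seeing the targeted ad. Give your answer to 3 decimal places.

p₁ = P(outcome | exposed) = 339/978 = 0.34663
p₀ = P(outcome | unexposed) = 734/4219 = 0.17397
Overall risk P(Y=1) = π·p₁ + (1−π)·p₀ = 0.818×0.34663 + 0.182×0.17397 = 0.3152.
Under exogeneity, PAF = [P(Y=1) − p₀] / P(Y=1).
PAF = (0.3152 − 0.17397) / 0.3152 ≈ 0.4481

PAF ≈ 0.448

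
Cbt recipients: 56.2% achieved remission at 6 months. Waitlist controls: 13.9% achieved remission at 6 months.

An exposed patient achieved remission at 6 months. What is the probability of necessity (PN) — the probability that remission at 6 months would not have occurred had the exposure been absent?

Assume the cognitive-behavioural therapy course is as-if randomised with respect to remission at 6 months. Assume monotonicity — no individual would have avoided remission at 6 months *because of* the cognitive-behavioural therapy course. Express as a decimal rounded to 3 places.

p₁ = 0.562, p₀ = 0.139.
Under exogeneity and monotonicity, PN = (p₁ − p₀) / p₁.
PN = (0.562 − 0.139) / 0.562 = 0.423 / 0.562 ≈ 0.7527

PN ≈ 0.753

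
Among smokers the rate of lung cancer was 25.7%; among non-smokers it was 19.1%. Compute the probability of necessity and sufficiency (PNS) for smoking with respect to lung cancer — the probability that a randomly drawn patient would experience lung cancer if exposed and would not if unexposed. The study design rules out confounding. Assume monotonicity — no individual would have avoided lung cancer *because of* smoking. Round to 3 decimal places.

PNS ≈ 0.066

p₁ = 0.257, p₀ = 0.191.
Under exogeneity and monotonicity, PNS = p₁ − p₀.
PNS = 0.257 − 0.191 = 0.066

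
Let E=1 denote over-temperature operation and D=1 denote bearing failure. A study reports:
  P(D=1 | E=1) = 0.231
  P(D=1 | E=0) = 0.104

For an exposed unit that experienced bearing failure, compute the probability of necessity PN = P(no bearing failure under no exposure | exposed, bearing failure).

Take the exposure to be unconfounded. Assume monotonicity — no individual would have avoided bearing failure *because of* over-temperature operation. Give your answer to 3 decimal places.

PN ≈ 0.550

Let p₁ = 0.231, p₀ = 0.104.
Under exogeneity and monotonicity, PN = (p₁ − p₀) / p₁.
PN = (0.231 − 0.104) / 0.231 = 0.127 / 0.231 ≈ 0.5498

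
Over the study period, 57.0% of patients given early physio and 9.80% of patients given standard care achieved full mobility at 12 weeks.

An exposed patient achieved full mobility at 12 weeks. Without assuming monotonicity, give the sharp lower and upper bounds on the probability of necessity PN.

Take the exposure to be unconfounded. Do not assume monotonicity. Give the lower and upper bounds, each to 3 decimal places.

0.828 ≤ PN ≤ 1.000

p₁ = 0.57, p₀ = 0.098.
Under exogeneity alone the bounds on PN are max{0,(p₁−p₀)/p₁} ≤ PN ≤ min{1,(1−p₀)/p₁}.
  lower = (p₁ − p₀)/p₁ = 0.472 / 0.57 ≈ 0.8281
  upper = min{1, (1 − p₀)/p₁} = 0.902 / 0.57 ≈ 1.5825 → capped at 1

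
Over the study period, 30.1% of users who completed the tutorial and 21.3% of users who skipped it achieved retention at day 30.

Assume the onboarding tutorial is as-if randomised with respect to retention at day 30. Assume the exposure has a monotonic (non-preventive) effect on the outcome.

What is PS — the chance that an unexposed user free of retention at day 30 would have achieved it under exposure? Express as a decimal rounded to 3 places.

PS ≈ 0.112

p₁ = 0.301, p₀ = 0.213.
Under exogeneity and monotonicity, PS = (p₁ − p₀) / (1 − p₀).
PS = (0.301 − 0.213) / (1 − 0.213) = 0.088 / 0.787 ≈ 0.1118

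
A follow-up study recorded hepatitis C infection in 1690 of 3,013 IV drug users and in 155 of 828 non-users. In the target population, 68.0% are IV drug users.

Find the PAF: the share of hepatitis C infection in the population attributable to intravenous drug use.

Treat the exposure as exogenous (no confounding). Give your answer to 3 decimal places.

p₁ = P(outcome | exposed) = 1690/3013 = 0.5609
p₀ = P(outcome | unexposed) = 155/828 = 0.1872
Overall risk P(Y=1) = π·p₁ + (1−π)·p₀ = 0.68×0.5609 + 0.32×0.1872 = 0.44132.
Under exogeneity, PAF = [P(Y=1) − p₀] / P(Y=1).
PAF = (0.44132 − 0.1872) / 0.44132 ≈ 0.5758

PAF ≈ 0.576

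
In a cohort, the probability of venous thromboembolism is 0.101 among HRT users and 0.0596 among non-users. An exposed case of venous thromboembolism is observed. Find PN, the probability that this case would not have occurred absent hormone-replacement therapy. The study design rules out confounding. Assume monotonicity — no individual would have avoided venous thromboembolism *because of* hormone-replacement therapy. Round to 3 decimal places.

PN ≈ 0.410

Let p₁ = 0.101, p₀ = 0.0596.
Under exogeneity and monotonicity, PN = (p₁ − p₀) / p₁.
PN = (0.101 − 0.0596) / 0.101 = 0.0414 / 0.101 ≈ 0.4099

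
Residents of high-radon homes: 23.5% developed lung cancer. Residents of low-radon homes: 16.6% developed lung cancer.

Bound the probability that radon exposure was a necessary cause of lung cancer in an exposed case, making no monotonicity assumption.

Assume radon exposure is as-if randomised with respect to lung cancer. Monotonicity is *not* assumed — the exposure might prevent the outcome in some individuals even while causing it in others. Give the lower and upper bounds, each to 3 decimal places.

0.294 ≤ PN ≤ 1.000

p₁ = 0.235, p₀ = 0.166.
Under exogeneity alone the bounds on PN are max{0,(p₁−p₀)/p₁} ≤ PN ≤ min{1,(1−p₀)/p₁}.
  lower = (p₁ − p₀)/p₁ = 0.069 / 0.235 ≈ 0.2936
  upper = min{1, (1 − p₀)/p₁} = 0.834 / 0.235 ≈ 3.5489 → capped at 1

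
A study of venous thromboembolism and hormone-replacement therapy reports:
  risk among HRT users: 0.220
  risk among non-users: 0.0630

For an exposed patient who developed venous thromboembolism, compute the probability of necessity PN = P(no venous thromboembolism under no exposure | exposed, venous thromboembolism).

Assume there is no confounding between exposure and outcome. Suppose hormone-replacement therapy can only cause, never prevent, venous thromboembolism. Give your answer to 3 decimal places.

Let p₁ = 0.22, p₀ = 0.063.
Under exogeneity and monotonicity, PN = (p₁ − p₀) / p₁.
PN = (0.22 − 0.063) / 0.22 = 0.157 / 0.22 ≈ 0.7136

PN ≈ 0.714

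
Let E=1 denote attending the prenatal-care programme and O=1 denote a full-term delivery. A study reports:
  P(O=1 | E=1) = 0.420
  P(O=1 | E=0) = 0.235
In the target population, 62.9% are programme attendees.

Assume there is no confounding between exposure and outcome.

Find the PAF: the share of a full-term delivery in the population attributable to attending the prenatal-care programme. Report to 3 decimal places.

PAF ≈ 0.331

Let p₁ = 0.42, p₀ = 0.235.
Overall risk P(Y=1) = π·p₁ + (1−π)·p₀ = 0.629×0.42 + 0.371×0.235 = 0.35136.
Under exogeneity, PAF = [P(Y=1) − p₀] / P(Y=1).
PAF = (0.35136 − 0.235) / 0.35136 ≈ 0.3312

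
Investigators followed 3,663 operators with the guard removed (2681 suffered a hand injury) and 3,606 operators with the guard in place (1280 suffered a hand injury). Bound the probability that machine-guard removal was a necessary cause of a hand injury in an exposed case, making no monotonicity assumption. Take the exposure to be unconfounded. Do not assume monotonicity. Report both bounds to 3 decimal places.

p₁ = P(outcome | exposed) = 2681/3663 = 0.73191
p₀ = P(outcome | unexposed) = 1280/3606 = 0.35496
Under exogeneity alone the bounds on PN are max{0,(p₁−p₀)/p₁} ≤ PN ≤ min{1,(1−p₀)/p₁}.
  lower = (p₁ − p₀)/p₁ = 0.37695 / 0.73191 ≈ 0.5150
  upper = min{1, (1 − p₀)/p₁} = 0.64504 / 0.73191 ≈ 0.8813

0.515 ≤ PN ≤ 0.881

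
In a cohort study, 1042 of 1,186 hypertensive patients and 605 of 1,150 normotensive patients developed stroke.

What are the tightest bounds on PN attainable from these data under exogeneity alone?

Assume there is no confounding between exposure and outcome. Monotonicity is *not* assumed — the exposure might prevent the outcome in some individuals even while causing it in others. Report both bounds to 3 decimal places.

0.401 ≤ PN ≤ 0.539

p₁ = P(outcome | exposed) = 1042/1186 = 0.87858
p₀ = P(outcome | unexposed) = 605/1150 = 0.52609
Under exogeneity alone the bounds on PN are max{0,(p₁−p₀)/p₁} ≤ PN ≤ min{1,(1−p₀)/p₁}.
  lower = (p₁ − p₀)/p₁ = 0.3525 / 0.87858 ≈ 0.4012
  upper = min{1, (1 − p₀)/p₁} = 0.47391 / 0.87858 ≈ 0.5394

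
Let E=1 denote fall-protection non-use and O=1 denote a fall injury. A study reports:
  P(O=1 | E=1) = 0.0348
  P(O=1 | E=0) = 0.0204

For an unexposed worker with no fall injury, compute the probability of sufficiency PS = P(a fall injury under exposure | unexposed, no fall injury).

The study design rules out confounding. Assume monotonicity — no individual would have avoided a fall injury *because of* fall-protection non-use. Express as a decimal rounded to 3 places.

PS ≈ 0.015

Let p₁ = 0.0348, p₀ = 0.0204.
Under exogeneity and monotonicity, PS = (p₁ − p₀) / (1 − p₀).
PS = (0.0348 − 0.0204) / (1 − 0.0204) = 0.0144 / 0.9796 ≈ 0.0147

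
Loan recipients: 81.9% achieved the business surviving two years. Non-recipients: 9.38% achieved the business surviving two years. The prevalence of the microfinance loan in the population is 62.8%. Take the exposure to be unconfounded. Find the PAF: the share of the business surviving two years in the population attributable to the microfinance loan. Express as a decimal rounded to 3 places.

p₁ = 0.819, p₀ = 0.0938.
Overall risk P(Y=1) = π·p₁ + (1−π)·p₀ = 0.628×0.819 + 0.372×0.0938 = 0.54923.
Under exogeneity, PAF = [P(Y=1) − p₀] / P(Y=1).
PAF = (0.54923 − 0.0938) / 0.54923 ≈ 0.8292

PAF ≈ 0.829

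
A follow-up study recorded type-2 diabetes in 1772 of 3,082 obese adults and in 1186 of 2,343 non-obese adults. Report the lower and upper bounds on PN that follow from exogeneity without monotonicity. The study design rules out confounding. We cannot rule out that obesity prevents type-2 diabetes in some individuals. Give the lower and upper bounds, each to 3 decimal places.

p₁ = P(outcome | exposed) = 1772/3082 = 0.57495
p₀ = P(outcome | unexposed) = 1186/2343 = 0.50619
Under exogeneity alone the bounds on PN are max{0,(p₁−p₀)/p₁} ≤ PN ≤ min{1,(1−p₀)/p₁}.
  lower = (p₁ − p₀)/p₁ = 0.068763 / 0.57495 ≈ 0.1196
  upper = min{1, (1 − p₀)/p₁} = 0.49381 / 0.57495 ≈ 0.8589

0.120 ≤ PN ≤ 0.859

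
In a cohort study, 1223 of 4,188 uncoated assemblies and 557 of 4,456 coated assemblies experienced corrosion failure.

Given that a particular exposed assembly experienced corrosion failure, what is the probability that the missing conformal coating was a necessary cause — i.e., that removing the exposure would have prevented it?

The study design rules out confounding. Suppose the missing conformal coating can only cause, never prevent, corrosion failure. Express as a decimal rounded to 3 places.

PN ≈ 0.572

p₁ = P(outcome | exposed) = 1223/4188 = 0.29202
p₀ = P(outcome | unexposed) = 557/4456 = 0.125
Under exogeneity and monotonicity, PN = (p₁ − p₀) / p₁.
PN = (0.29202 − 0.125) / 0.29202 = 0.16702 / 0.29202 ≈ 0.5720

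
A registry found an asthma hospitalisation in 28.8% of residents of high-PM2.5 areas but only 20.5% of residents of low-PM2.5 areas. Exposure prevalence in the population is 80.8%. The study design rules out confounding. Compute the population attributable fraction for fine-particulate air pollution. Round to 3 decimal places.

p₁ = 0.288, p₀ = 0.205.
Overall risk P(Y=1) = π·p₁ + (1−π)·p₀ = 0.808×0.288 + 0.192×0.205 = 0.27206.
Under exogeneity, PAF = [P(Y=1) − p₀] / P(Y=1).
PAF = (0.27206 − 0.205) / 0.27206 ≈ 0.2465

PAF ≈ 0.247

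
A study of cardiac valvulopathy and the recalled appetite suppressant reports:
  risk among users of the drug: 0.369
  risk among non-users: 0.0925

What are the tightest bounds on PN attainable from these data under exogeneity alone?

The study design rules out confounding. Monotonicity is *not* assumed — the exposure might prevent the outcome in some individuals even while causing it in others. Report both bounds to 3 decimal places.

Let p₁ = 0.369, p₀ = 0.0925.
Under exogeneity alone the bounds on PN are max{0,(p₁−p₀)/p₁} ≤ PN ≤ min{1,(1−p₀)/p₁}.
  lower = (p₁ − p₀)/p₁ = 0.2765 / 0.369 ≈ 0.7493
  upper = min{1, (1 − p₀)/p₁} = 0.9075 / 0.369 ≈ 2.4593 → capped at 1

0.749 ≤ PN ≤ 1.000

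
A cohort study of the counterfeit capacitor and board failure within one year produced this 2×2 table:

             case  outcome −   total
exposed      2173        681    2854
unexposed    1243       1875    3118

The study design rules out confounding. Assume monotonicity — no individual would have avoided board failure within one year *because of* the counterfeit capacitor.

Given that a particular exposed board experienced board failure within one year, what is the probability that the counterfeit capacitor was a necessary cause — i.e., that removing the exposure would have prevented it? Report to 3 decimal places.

PN ≈ 0.476

p₁ = P(outcome | exposed) = 2173/2854 = 0.76139
p₀ = P(outcome | unexposed) = 1243/3118 = 0.39865
Under exogeneity and monotonicity, PN = (p₁ − p₀) / p₁.
PN = (0.76139 − 0.39865) / 0.76139 = 0.36273 / 0.76139 ≈ 0.4764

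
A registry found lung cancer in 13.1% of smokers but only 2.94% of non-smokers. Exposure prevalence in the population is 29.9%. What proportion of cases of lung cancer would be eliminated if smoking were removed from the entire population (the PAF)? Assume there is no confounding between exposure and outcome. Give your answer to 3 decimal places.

PAF ≈ 0.508

p₁ = 0.131, p₀ = 0.0294.
Overall risk P(Y=1) = π·p₁ + (1−π)·p₀ = 0.299×0.131 + 0.701×0.0294 = 0.059778.
Under exogeneity, PAF = [P(Y=1) − p₀] / P(Y=1).
PAF = (0.059778 − 0.0294) / 0.059778 ≈ 0.5082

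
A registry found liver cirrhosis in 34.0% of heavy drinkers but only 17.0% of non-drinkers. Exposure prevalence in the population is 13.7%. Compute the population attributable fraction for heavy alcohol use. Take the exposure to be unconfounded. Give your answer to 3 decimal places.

PAF ≈ 0.120

p₁ = 0.34, p₀ = 0.17.
Overall risk P(Y=1) = π·p₁ + (1−π)·p₀ = 0.137×0.34 + 0.863×0.17 = 0.19329.
Under exogeneity, PAF = [P(Y=1) − p₀] / P(Y=1).
PAF = (0.19329 − 0.17) / 0.19329 ≈ 0.1205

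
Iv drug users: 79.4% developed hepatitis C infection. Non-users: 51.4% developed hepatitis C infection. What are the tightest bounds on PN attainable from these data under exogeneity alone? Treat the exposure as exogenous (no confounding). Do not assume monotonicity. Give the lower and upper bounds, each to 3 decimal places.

0.353 ≤ PN ≤ 0.612

p₁ = 0.794, p₀ = 0.514.
Under exogeneity alone the bounds on PN are max{0,(p₁−p₀)/p₁} ≤ PN ≤ min{1,(1−p₀)/p₁}.
  lower = (p₁ − p₀)/p₁ = 0.28 / 0.794 ≈ 0.3526
  upper = min{1, (1 − p₀)/p₁} = 0.486 / 0.794 ≈ 0.6121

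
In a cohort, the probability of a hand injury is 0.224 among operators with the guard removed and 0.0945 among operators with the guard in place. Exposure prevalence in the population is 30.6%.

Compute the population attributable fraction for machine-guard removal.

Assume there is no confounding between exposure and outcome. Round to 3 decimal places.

Let p₁ = 0.224, p₀ = 0.0945.
Overall risk P(Y=1) = π·p₁ + (1−π)·p₀ = 0.306×0.224 + 0.694×0.0945 = 0.13413.
Under exogeneity, PAF = [P(Y=1) − p₀] / P(Y=1).
PAF = (0.13413 − 0.0945) / 0.13413 ≈ 0.2954

PAF ≈ 0.295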